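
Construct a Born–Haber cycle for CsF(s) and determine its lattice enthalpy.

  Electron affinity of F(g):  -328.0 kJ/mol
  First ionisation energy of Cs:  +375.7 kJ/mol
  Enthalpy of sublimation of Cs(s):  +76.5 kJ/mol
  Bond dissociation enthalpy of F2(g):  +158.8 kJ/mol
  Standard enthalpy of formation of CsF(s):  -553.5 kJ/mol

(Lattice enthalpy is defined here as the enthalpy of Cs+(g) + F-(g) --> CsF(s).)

U = -757.1 kJ/mol

ΔHf° = 1·ΔHsub + 1·(ΣIE) + 1/2·D(F2) + 1·EA + U
-553.5 = 1·(+76.5) + 1·(+375.7) + 1/2·(+158.8) + 1·(-328.0) + U
U = -553.5 − (+203.6) = -757.1 kJ/mol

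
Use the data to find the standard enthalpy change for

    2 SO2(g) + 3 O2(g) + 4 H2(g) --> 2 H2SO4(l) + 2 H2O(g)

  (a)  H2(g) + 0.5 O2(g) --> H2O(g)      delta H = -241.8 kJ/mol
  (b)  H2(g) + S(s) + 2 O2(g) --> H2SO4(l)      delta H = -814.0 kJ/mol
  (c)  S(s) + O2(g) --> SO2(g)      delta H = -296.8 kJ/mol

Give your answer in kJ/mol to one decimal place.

delta H = -1518.0 kJ/mol

(a) × 2: (2)·(-241.8) = -483.6 kJ/mol
(b) × 2: (2)·(-814.0) = -1628.0 kJ/mol
(c) reversed and × 2: (-2)·(-296.8) = +593.6 kJ/mol
Combining the equations, delta H = (-483.6) + (-1628.0) + (+593.6) = -1518.0 kJ/mol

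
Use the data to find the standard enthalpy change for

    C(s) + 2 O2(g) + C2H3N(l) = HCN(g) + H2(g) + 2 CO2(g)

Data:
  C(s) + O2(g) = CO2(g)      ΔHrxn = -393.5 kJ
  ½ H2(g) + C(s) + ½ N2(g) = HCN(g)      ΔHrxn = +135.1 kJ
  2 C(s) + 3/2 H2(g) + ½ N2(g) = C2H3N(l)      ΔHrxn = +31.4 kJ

equation 1 × 2 (scale by 2 for the 2 CO2(g)): (2)·(-393.5) = -787.0 kJ
equation 2 as written (HCN(g) already on the product side): +135.1 kJ
equation 3 reversed (reverse to put C2H3N(l) on the reactant side): -31.4 kJ
Combining the equations, ΔHrxn = (2)·(-393.5) + (1)·(+135.1) + (-1)·(+31.4) = -683.3 kJ

ΔHrxn = -683.3 kJ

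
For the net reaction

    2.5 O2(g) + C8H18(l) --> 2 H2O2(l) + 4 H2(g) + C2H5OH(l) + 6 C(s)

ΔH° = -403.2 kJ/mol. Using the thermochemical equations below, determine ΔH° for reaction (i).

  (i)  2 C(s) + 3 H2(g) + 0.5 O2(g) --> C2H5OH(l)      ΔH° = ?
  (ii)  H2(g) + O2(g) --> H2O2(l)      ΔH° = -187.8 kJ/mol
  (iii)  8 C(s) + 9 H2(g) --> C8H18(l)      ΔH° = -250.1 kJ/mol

(i) as written (C2H5OH(l) already on the product side): contributes x
(ii) × 2 (scale by 2 for the 2 H2O2(l)): (2)·(-187.8) = -375.6 kJ/mol
(iii) reversed (C8H18(l) must end up as a reactant): +250.1 kJ/mol
-403.2 = (-375.6) + (+250.1) + x
x = (-403.2 − (-125.5)) / (1) = -277.7 kJ/mol

ΔH° = -277.7 kJ/mol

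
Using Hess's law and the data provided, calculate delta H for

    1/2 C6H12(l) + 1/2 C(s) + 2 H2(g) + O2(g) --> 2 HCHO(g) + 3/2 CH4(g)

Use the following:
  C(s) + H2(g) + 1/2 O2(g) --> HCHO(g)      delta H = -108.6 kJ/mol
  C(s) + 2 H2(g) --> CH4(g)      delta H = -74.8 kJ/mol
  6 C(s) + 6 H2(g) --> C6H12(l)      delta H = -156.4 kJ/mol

delta H = -251.2 kJ/mol

equation 1 × 2: (2)·(-108.6) = -217.2 kJ/mol
equation 2 × 3/2: (3/2)·(-74.8) = -112.2 kJ/mol
equation 3 reversed and × 1/2: (-1/2)·(-156.4) = +78.2 kJ/mol
Since enthalpy is a state function, delta H = (-217.2) + (-112.2) + (+78.2) = -251.2 kJ/mol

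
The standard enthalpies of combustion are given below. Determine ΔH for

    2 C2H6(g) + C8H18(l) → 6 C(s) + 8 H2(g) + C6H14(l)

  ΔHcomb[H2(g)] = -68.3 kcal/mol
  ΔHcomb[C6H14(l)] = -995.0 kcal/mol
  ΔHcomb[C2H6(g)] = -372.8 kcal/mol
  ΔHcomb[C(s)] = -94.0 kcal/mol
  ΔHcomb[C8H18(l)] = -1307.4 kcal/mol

ΔH = 52.4 kcal/mol

With combustion enthalpies, reactants minus products:
= [2·(-372.8) + 1·(-1307.4)] − [6·(-94.0) + 8·(-68.3) + 1·(-995.0)]
= 52.4 kcal/mol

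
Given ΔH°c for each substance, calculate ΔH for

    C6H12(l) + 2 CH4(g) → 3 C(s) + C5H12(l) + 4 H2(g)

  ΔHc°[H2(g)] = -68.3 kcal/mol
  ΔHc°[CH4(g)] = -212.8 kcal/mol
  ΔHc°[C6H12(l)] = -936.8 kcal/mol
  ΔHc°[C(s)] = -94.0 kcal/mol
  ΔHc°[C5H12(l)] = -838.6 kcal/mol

With combustion enthalpies, reactants minus products:
= [1·(-936.8) + 2·(-212.8)] − [3·(-94.0) + 1·(-838.6) + 4·(-68.3)]
= 31.4 kcal/mol

ΔH = 31.4 kcal/mol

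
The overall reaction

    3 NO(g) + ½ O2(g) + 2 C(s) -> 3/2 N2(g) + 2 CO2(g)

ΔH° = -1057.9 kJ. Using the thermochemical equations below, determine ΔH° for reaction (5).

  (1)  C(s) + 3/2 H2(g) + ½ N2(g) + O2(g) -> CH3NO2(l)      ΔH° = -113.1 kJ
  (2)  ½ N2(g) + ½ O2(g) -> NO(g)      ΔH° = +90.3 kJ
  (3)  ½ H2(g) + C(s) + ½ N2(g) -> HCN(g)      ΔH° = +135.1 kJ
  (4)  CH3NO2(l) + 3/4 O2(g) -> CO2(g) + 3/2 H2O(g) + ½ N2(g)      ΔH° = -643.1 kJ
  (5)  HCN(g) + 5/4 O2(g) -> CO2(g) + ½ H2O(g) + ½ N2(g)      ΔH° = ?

ΔH° = -649.5 kJ

(1) reversed: +113.1 kJ
(2) reversed and × 3: (-3)·(+90.3) = -270.9 kJ
(3) × 3: (3)·(+135.1) = +405.3 kJ
(4) reversed: +643.1 kJ
(5) × 3: contributes 3·x
-1057.9 = (+113.1) + (-270.9) + (+405.3) + (+643.1) + 3·x
x = (-1057.9 − (+890.6)) / (3) = -649.5 kJ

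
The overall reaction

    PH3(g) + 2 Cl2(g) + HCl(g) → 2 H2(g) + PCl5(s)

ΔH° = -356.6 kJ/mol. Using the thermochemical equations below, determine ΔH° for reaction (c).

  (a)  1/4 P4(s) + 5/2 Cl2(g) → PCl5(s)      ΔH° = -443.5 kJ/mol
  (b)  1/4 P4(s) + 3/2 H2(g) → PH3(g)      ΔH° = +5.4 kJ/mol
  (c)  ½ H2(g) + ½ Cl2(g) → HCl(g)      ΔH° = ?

(a) as written (PCl5(s) already on the product side): -443.5 kJ/mol
(b) reversed (reverse to put PH3(g) on the reactant side): -5.4 kJ/mol
(c) reversed (reverse to put HCl(g) on the reactant side): contributes −x
-356.6 = (-443.5) + (-5.4) − x
x = (-356.6 − (-448.9)) / (-1) = -92.3 kJ/mol

ΔH° = -92.3 kJ/mol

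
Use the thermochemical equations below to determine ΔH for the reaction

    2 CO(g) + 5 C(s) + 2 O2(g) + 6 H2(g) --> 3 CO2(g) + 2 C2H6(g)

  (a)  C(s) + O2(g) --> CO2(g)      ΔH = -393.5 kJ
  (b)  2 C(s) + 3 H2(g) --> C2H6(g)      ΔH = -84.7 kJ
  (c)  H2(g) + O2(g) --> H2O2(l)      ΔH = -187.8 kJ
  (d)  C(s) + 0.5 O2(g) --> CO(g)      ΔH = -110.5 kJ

ΔH = -1128.9 kJ

(a) × 3: (3)·(-393.5) = -1180.5 kJ
(b) × 2: (2)·(-84.7) = -169.4 kJ
(c): not needed.
(d) reversed and × 2: (-2)·(-110.5) = +221.0 kJ
Since enthalpy is a state function, ΔH = (-1180.5) + (-169.4) + (+221.0) = -1128.9 kJ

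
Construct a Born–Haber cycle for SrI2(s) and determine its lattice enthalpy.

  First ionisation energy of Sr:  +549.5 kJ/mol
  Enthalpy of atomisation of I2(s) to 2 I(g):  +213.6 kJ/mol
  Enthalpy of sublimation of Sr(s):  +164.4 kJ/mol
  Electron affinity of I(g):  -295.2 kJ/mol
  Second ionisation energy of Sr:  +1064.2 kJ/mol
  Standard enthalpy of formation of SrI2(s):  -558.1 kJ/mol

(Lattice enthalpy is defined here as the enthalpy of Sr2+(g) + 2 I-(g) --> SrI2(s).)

U = -1959.4 kJ/mol

ΔHf° = 1·ΔHsub + 1·(ΣIE) + 1·D(I2) + 2·EA + U
-558.1 = 1·(+164.4) + 1·(+1613.7) + 1·(+213.6) + 2·(-295.2) + U
U = -558.1 − (+1401.3) = -1959.4 kJ/mol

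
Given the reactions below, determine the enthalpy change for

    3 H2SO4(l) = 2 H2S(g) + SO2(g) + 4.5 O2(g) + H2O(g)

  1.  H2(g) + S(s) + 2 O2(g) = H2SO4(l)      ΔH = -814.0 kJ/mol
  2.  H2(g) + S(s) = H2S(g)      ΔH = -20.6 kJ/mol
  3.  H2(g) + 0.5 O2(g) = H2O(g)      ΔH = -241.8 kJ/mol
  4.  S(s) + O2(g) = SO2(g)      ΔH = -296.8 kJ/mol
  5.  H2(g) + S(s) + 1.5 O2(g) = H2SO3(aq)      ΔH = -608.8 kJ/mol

ΔH = 1862.2 kJ/mol

eq. 1 reversed and × 3: (-3)·(-814.0) = +2442.0 kJ/mol
eq. 2 × 2: (2)·(-20.6) = -41.2 kJ/mol
eq. 3 as written: -241.8 kJ/mol
eq. 4 as written: -296.8 kJ/mol
eq. 5: not needed.
Since enthalpy is a state function, ΔH = (+2442.0) + (-41.2) + (-241.8) + (-296.8) = 1862.2 kJ/mol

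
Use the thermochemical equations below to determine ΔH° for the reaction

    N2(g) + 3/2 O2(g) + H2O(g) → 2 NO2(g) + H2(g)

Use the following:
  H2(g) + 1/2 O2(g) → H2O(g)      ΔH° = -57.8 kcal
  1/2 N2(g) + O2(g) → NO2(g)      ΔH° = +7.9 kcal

ΔH° = 73.6 kcal

equation 1 reversed (reverse to put H2O(g) on the reactant side): +57.8 kcal
equation 2 × 2 (scale by 2 for the 2 NO2(g)): (2)·(+7.9) = +15.8 kcal
ΔH° = (-1)·(-57.8) + (2)·(+7.9) = 73.6 kcal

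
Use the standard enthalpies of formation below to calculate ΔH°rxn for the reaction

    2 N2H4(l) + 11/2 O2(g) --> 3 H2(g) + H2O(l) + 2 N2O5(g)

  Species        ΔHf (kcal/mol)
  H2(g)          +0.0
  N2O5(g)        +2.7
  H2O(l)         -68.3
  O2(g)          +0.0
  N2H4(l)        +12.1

Products: 3·(+0.0) + 1·(-68.3) + 2·(+2.7) = -62.9
Reactants: 2·(+12.1) + 11/2·(+0.0) = +24.2
ΔH°rxn = (-62.9) − (+24.2) = -87.1 kcal/mol

ΔH°rxn = -87.1 kcal/mol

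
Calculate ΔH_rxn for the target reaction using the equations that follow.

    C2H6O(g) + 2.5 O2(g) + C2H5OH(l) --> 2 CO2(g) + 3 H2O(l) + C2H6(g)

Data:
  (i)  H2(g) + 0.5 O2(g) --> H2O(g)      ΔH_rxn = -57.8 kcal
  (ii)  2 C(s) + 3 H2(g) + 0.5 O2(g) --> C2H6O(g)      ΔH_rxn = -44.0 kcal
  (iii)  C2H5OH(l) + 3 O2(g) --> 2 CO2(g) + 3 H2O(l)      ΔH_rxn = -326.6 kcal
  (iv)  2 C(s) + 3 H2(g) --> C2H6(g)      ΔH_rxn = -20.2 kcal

ΔH_rxn = -302.8 kcal

(i): not needed (H2O(g) appears nowhere else).
(ii) reversed (reverse to put C2H6O(g) on the reactant side): +44.0 kcal
(iii) as written (C2H5OH(l) already on the reactant side): -326.6 kcal
(iv) as written (C2H6(g) already on the product side): -20.2 kcal
ΔH_rxn = (+44.0) + (-326.6) + (-20.2) = -302.8 kcal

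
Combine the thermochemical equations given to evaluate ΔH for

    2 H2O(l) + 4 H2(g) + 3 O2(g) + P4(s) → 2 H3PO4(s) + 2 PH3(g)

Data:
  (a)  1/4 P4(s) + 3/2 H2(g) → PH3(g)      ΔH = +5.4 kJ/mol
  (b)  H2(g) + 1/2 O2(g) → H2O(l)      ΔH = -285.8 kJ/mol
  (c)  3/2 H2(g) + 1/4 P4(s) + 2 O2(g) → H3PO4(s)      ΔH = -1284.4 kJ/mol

ΔH = -1986.4 kJ/mol

(a) × 2 (×2 to match 2 PH3(g) in the target): (2)·(+5.4) = +10.8 kJ/mol
(b) reversed and × 2 (H2O(l) must end up as a reactant; scale by 2 for the 2 H2O(l)): (-2)·(-285.8) = +571.6 kJ/mol
(c) × 2 (×2 to match 2 H3PO4(s) in the target): (2)·(-1284.4) = -2568.8 kJ/mol
Since enthalpy is a state function, ΔH = (+10.8) + (+571.6) + (-2568.8) = -1986.4 kJ/mol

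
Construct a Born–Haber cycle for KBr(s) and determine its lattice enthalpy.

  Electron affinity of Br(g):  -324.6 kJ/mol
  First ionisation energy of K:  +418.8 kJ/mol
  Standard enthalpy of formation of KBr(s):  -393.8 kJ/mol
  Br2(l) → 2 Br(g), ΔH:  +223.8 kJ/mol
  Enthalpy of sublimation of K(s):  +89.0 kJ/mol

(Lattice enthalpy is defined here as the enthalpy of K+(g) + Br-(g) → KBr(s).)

ΔHf° = 1·ΔHsub + 1·(ΣIE) + 1/2·D(Br2) + 1·EA + U
-393.8 = 1·(+89.0) + 1·(+418.8) + 1/2·(+223.8) + 1·(-324.6) + U
U = -393.8 − (+295.1) = -688.9 kJ/mol

U = -688.9 kJ/mol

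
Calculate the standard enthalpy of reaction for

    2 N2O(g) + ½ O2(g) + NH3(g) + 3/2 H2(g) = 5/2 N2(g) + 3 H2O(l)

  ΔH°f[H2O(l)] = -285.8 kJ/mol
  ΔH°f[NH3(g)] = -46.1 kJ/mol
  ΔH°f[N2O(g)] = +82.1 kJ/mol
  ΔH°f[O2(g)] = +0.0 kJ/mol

ΔH°rxn = Σ nΔHf°(products) − Σ nΔHf°(reactants).
Products: 5/2·(+0.0) + 3·(-285.8) = -857.4
Reactants: 2·(+82.1) + 1/2·(+0.0) + 1·(-46.1) + 3/2·(+0.0) = +118.1
ΔHrxn = (-857.4) − (+118.1) = -975.5 kJ/mol

ΔHrxn = -975.5 kJ/mol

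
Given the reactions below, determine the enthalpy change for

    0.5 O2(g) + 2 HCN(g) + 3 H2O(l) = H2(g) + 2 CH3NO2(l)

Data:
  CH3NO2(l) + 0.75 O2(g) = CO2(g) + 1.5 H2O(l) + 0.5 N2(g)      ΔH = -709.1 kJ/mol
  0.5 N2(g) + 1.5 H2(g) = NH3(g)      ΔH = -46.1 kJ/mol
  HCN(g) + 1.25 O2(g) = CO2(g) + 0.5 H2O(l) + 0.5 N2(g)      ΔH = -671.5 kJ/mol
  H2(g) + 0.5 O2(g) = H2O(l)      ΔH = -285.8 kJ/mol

equation 1 reversed and × 2: (-2)·(-709.1) = +1418.2 kJ/mol
equation 2: not needed.
equation 3 × 2: (2)·(-671.5) = -1343.0 kJ/mol
equation 4 reversed: +285.8 kJ/mol
Summing the manipulated equations, ΔH = (-2)·(-709.1) + (2)·(-671.5) + (-1)·(-285.8) = 361.0 kJ/mol

ΔH = 361.0 kJ/mol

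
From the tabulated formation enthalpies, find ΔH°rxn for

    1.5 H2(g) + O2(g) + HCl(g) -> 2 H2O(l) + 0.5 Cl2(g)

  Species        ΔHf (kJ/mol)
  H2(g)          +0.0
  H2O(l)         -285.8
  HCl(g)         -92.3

ΔH°rxn = -479.3 kJ/mol

Products: 2·(-285.8) + 1/2·(+0.0) = -571.6
Reactants: 3/2·(+0.0) + 1·(+0.0) + 1·(-92.3) = -92.3
ΔH°rxn = (-571.6) − (-92.3) = -479.3 kJ/mol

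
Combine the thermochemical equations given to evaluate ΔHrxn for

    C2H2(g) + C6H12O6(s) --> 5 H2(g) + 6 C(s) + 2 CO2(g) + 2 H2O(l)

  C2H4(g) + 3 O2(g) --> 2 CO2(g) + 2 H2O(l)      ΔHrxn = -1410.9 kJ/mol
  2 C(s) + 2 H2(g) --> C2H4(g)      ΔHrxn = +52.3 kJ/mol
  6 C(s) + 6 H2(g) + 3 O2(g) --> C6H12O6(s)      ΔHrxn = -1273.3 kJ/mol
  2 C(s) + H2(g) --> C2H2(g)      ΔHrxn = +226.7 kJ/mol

ΔHrxn = -312.0 kJ/mol

equation 1 as written (CO2(g) already on the product side): -1410.9 kJ/mol
equation 2 as written: +52.3 kJ/mol
equation 3 reversed (C6H12O6(s) must end up as a reactant): +1273.3 kJ/mol
equation 4 reversed (reverse to put C2H2(g) on the reactant side): -226.7 kJ/mol
Since enthalpy is a state function, ΔHrxn = (1)·(-1410.9) + (1)·(+52.3) + (-1)·(-1273.3) + (-1)·(+226.7) = -312.0 kJ/mol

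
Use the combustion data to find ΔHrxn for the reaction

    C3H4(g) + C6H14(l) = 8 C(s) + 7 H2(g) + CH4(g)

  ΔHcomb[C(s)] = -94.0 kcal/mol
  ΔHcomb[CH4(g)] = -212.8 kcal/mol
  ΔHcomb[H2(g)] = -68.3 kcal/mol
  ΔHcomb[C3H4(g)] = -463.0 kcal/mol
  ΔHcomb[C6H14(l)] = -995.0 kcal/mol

ΔHrxn = -15.1 kcal/mol

With combustion enthalpies, reactants minus products:
= [1·(-463.0) + 1·(-995.0)] − [8·(-94.0) + 7·(-68.3) + 1·(-212.8)]
= -15.1 kcal/mol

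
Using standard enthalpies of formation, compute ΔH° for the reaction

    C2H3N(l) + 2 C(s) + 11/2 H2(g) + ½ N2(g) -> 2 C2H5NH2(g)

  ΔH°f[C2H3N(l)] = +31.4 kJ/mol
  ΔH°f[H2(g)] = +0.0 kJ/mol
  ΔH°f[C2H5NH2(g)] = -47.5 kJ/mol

Products: 2·(-47.5) = -95.0
Reactants: 1·(+31.4) + 2·(+0.0) + 11/2·(+0.0) + 1/2·(+0.0) = +31.4
ΔH° = (-95.0) − (+31.4) = -126.4 kJ/mol

ΔH° = -126.4 kJ/mol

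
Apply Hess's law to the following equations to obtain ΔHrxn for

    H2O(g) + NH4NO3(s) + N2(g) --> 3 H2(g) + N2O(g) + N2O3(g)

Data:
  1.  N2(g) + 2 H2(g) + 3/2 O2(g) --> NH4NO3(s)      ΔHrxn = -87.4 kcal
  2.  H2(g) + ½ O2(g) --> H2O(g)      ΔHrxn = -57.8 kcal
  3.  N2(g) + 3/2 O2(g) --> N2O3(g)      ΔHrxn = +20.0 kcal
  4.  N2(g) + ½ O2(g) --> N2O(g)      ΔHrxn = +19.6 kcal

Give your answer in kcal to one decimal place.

ΔHrxn = 184.8 kcal

eq. 1 reversed (reverse to put NH4NO3(s) on the reactant side): +87.4 kcal
eq. 2 reversed (reverse to put H2O(g) on the reactant side): +57.8 kcal
eq. 3 as written (N2O3(g) already on the product side): +20.0 kcal
eq. 4 as written (N2O(g) already on the product side): +19.6 kcal
ΔHrxn = (+87.4) + (+57.8) + (+20.0) + (+19.6) = 184.8 kcal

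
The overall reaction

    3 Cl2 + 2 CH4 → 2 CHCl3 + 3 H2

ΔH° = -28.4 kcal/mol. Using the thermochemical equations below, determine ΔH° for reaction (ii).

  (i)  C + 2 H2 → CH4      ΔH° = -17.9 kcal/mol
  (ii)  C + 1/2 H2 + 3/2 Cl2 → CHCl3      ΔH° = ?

(i) reversed and × 2 (CH4 must end up as a reactant; ×2 to match 2 CH4 in the target): (-2)·(-17.9) = +35.8 kcal/mol
(ii) × 2 (×2 to match 2 CHCl3 in the target): contributes 2·x
-28.4 = (+35.8) + 2·x
x = (-28.4 − (+35.8)) / (2) = -32.1 kcal/mol

ΔH° = -32.1 kcal/mol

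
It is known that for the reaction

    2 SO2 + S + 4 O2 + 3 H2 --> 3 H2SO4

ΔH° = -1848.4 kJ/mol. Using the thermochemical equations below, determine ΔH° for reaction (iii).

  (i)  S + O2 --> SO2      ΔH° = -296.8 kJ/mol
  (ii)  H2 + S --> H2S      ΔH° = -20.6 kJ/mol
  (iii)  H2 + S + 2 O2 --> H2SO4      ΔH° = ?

ΔH° = -814.0 kJ/mol

(i) reversed and × 2 (reverse to put SO2 on the reactant side; scale by 2 for the 2 SO2): (-2)·(-296.8) = +593.6 kJ/mol
(ii): not needed (H2S appears nowhere else).
(iii) × 3 (×3 to match 3 H2SO4 in the target): contributes 3·x
-1848.4 = (+593.6) + 3·x
x = (-1848.4 − (+593.6)) / (3) = -814.0 kJ/mol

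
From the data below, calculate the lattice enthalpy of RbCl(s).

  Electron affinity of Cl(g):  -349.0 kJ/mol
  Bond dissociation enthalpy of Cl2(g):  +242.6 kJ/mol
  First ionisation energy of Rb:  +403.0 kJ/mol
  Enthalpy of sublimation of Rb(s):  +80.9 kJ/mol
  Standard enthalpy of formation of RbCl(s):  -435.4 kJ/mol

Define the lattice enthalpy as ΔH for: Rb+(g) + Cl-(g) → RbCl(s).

U = -691.6 kJ/mol

ΔHf° = 1·ΔHsub + 1·(ΣIE) + 1/2·D(Cl2) + 1·EA + U
-435.4 = 1·(+80.9) + 1·(+403.0) + 1/2·(+242.6) + 1·(-349.0) + U
U = -435.4 − (+256.2) = -691.6 kJ/mol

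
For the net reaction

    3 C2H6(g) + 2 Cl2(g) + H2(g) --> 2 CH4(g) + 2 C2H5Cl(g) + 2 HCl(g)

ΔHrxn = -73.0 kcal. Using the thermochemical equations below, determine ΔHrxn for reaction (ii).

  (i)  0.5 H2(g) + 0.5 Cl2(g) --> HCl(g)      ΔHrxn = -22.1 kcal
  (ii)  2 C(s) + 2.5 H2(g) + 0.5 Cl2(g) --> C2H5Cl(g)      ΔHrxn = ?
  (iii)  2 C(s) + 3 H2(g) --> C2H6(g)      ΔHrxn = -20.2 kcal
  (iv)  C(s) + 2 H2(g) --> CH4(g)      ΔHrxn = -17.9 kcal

ΔHrxn = -26.8 kcal

(i) × 2 (scale by 2 for the 2 HCl(g)): (2)·(-22.1) = -44.2 kcal
(ii) × 2 (×2 to match 2 C2H5Cl(g) in the target): contributes 2·x
(iii) reversed and × 3 (C2H6(g) must end up as a reactant; ×3 to match 3 C2H6(g) in the target): (-3)·(-20.2) = +60.6 kcal
(iv) × 2 (×2 to match 2 CH4(g) in the target): (2)·(-17.9) = -35.8 kcal
-73.0 = (-44.2) + (+60.6) + (-35.8) + 2·x
x = (-73.0 − (-19.4)) / (2) = -26.8 kcal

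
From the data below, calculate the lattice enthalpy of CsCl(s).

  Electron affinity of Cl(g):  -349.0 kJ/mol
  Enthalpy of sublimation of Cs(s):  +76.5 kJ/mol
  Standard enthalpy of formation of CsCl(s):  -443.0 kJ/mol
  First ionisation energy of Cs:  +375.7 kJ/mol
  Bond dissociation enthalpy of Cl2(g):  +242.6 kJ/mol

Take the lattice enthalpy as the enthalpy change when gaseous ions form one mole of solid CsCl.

ΔHf° = 1·ΔHsub + 1·(ΣIE) + 1/2·D(Cl2) + 1·EA + U
-443.0 = 1·(+76.5) + 1·(+375.7) + 1/2·(+242.6) + 1·(-349.0) + U
U = -443.0 − (+224.5) = -667.5 kJ/mol

U = -667.5 kJ/mol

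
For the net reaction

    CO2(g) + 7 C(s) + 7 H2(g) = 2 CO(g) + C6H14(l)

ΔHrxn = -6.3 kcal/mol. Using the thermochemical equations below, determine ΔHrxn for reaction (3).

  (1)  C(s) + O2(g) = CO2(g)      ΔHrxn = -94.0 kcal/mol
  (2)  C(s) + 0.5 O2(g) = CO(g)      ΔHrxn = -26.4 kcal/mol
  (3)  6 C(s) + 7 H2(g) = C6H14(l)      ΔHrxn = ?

(1) reversed: +94.0 kcal/mol
(2) × 2: (2)·(-26.4) = -52.8 kcal/mol
(3) as written: contributes x
-6.3 = (+94.0) + (-52.8) + x
x = (-6.3 − (+41.2)) / (1) = -47.5 kcal/mol

ΔHrxn = -47.5 kcal/mol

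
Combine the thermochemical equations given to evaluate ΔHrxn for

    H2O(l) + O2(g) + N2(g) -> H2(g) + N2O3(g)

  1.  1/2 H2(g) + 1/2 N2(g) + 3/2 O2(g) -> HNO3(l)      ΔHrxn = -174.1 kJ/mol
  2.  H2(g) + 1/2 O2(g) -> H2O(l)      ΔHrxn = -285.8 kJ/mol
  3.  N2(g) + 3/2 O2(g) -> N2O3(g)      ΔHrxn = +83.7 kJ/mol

ΔHrxn = 369.5 kJ/mol

eq. 1: not needed.
eq. 2 reversed: +285.8 kJ/mol
eq. 3 as written: +83.7 kJ/mol
ΔHrxn = (-1)·(-285.8) + (1)·(+83.7) = 369.5 kJ/mol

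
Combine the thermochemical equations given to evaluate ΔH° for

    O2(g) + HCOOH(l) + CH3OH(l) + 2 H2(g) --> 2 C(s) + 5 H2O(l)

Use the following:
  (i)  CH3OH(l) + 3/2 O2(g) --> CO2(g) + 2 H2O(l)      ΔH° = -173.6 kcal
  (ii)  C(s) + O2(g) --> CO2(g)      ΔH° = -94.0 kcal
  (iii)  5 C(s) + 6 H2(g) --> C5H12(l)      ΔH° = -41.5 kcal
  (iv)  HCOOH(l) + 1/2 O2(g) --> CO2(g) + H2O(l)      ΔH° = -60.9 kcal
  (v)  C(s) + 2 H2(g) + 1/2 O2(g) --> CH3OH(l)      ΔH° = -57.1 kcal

(i) × 2: (2)·(-173.6) = -347.2 kcal
(ii) reversed and × 3: (-3)·(-94.0) = +282.0 kcal
(iii): not needed (C5H12(l) appears nowhere else).
(iv) as written (HCOOH(l) already on the reactant side): -60.9 kcal
(v) as written: -57.1 kcal
Summing the manipulated equations, ΔH° = (2)·(-173.6) + (-3)·(-94.0) + (1)·(-60.9) + (1)·(-57.1) = -183.2 kcal

ΔH° = -183.2 kcal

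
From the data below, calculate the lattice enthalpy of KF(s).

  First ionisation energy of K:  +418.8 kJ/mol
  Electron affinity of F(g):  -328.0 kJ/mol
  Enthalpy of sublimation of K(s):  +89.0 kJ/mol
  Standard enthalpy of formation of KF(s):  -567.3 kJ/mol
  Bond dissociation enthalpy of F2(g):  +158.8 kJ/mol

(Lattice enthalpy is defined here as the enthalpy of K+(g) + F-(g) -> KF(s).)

ΔHf° = 1·ΔHsub + 1·(ΣIE) + 1/2·D(F2) + 1·EA + U
-567.3 = 1·(+89.0) + 1·(+418.8) + 1/2·(+158.8) + 1·(-328.0) + U
U = -567.3 − (+259.2) = -826.5 kJ/mol

U = -826.5 kJ/mol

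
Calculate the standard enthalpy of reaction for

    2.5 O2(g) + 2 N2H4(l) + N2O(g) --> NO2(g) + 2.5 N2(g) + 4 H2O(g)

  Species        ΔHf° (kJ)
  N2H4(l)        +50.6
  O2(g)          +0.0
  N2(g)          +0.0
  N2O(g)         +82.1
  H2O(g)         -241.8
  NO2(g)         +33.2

ΔH°rxn = -1117.3 kJ

Products: 1·(+33.2) + 5/2·(+0.0) + 4·(-241.8) = -934.0
Reactants: 5/2·(+0.0) + 2·(+50.6) + 1·(+82.1) = +183.3
ΔH°rxn = (-934.0) − (+183.3) = -1117.3 kJ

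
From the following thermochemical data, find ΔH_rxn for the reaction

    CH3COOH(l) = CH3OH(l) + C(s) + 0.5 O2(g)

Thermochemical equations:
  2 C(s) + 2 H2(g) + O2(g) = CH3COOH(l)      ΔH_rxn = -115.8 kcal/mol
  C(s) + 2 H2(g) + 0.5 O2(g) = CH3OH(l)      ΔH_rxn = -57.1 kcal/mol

equation 1 reversed (reverse to put CH3COOH(l) on the reactant side): +115.8 kcal/mol
equation 2 as written (CH3OH(l) already on the product side): -57.1 kcal/mol
ΔH_rxn = (+115.8) + (-57.1) = 58.7 kcal/mol

ΔH_rxn = 58.7 kcal/mol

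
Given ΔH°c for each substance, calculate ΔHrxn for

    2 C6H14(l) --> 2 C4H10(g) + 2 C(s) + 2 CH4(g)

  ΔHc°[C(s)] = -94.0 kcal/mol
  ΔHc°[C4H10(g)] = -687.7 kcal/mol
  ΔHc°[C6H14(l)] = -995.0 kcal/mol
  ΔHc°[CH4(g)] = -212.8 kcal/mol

With combustion enthalpies, reactants minus products:
= [2·(-995.0)] − [2·(-687.7) + 2·(-94.0) + 2·(-212.8)]
= -1.0 kcal/mol

ΔHrxn = -1.0 kcal/mol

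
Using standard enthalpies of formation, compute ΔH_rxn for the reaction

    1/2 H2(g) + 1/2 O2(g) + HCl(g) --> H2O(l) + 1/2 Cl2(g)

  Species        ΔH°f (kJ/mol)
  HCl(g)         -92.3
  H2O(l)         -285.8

ΔH_rxn = -193.5 kJ/mol

Products: 1·(-285.8) + 1/2·(+0.0) = -285.8
Reactants: 1/2·(+0.0) + 1/2·(+0.0) + 1·(-92.3) = -92.3
ΔH_rxn = (-285.8) − (-92.3) = -193.5 kJ/mol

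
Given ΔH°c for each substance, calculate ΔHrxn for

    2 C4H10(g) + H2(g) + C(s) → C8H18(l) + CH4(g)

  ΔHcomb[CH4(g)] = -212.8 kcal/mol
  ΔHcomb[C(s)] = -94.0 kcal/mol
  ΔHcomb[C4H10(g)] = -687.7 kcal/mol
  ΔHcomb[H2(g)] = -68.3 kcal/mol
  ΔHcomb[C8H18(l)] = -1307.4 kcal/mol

Using ΔH = Σ nΔHc°(reactants) − Σ nΔHc°(products):
= [2·(-687.7) + 1·(-68.3) + 1·(-94.0)] − [1·(-1307.4) + 1·(-212.8)]
= -17.5 kcal/mol

ΔHrxn = -17.5 kcal/mol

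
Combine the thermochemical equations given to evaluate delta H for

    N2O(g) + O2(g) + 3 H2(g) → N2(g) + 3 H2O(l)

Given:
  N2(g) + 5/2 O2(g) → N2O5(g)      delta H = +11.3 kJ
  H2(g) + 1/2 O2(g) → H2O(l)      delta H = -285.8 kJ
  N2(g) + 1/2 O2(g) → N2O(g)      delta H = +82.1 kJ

delta H = -939.5 kJ

equation 1: not needed (N2O5(g) appears nowhere else).
equation 2 × 3 (scale by 3 for the 3 H2O(l)): (3)·(-285.8) = -857.4 kJ
equation 3 reversed (N2O(g) must end up as a reactant): -82.1 kJ
delta H = (-857.4) + (-82.1) = -939.5 kJ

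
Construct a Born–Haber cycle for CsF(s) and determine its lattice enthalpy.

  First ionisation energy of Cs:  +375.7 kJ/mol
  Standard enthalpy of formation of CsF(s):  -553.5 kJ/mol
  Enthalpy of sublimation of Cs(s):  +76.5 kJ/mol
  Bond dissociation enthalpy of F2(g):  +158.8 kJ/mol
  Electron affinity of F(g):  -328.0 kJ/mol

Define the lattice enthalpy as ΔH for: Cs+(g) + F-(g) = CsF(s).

ΔHf° = 1·ΔHsub + 1·(ΣIE) + 1/2·D(F2) + 1·EA + U
-553.5 = 1·(+76.5) + 1·(+375.7) + 1/2·(+158.8) + 1·(-328.0) + U
U = -553.5 − (+203.6) = -757.1 kJ/mol

U = -757.1 kJ/mol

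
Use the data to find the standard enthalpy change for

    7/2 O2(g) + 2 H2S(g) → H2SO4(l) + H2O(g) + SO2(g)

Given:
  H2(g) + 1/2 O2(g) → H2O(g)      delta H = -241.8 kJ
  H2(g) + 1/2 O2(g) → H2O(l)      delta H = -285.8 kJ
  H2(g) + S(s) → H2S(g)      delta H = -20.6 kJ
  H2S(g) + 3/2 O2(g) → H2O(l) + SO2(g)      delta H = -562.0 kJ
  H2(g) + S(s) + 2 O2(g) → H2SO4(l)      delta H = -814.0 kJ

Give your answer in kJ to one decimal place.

equation 1 as written (H2O(g) already on the product side): -241.8 kJ
equation 2 reversed: +285.8 kJ
equation 3 reversed: +20.6 kJ
equation 4 as written (SO2(g) already on the product side): -562.0 kJ
equation 5 as written (H2SO4(l) already on the product side): -814.0 kJ
Since enthalpy is a state function, delta H = (1)·(-241.8) + (-1)·(-285.8) + (-1)·(-20.6) + (1)·(-562.0) + (1)·(-814.0) = -1311.4 kJ

delta H = -1311.4 kJ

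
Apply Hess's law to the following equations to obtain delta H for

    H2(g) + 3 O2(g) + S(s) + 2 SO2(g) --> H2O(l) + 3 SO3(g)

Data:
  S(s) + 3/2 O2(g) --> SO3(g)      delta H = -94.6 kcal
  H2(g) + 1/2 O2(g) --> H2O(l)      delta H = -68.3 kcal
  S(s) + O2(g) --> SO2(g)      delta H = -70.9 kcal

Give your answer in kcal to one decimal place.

delta H = -210.3 kcal

equation 1 × 3 (×3 to match 3 SO3(g) in the target): (3)·(-94.6) = -283.8 kcal
equation 2 as written (H2O(l) already on the product side): -68.3 kcal
equation 3 reversed and × 2 (reverse to put SO2(g) on the reactant side; scale by 2 for the 2 SO2(g)): (-2)·(-70.9) = +141.8 kcal
delta H = (-283.8) + (-68.3) + (+141.8) = -210.3 kcal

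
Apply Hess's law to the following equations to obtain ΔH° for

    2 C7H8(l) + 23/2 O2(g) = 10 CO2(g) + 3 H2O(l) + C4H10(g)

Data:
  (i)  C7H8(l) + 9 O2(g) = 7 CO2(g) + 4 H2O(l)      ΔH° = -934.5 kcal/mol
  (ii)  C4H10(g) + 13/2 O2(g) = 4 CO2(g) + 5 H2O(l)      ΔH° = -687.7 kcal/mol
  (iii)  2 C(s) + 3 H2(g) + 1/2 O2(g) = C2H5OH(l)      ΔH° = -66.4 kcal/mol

(i) × 2: (2)·(-934.5) = -1869.0 kcal/mol
(ii) reversed: +687.7 kcal/mol
(iii): not needed.
By Hess's law, ΔH° = (2)·(-934.5) + (-1)·(-687.7) = -1181.3 kcal/mol

ΔH° = -1181.3 kcal/mol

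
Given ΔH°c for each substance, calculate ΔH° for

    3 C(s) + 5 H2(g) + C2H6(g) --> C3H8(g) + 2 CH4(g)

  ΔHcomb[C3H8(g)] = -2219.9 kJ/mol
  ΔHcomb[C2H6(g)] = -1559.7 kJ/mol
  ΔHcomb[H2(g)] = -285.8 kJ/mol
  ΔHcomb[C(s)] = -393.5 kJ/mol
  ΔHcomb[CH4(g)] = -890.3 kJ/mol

Using ΔH = Σ nΔHc°(reactants) − Σ nΔHc°(products):
= [3·(-393.5) + 5·(-285.8) + 1·(-1559.7)] − [1·(-2219.9) + 2·(-890.3)]
= -168.7 kJ/mol

ΔH° = -168.7 kJ/mol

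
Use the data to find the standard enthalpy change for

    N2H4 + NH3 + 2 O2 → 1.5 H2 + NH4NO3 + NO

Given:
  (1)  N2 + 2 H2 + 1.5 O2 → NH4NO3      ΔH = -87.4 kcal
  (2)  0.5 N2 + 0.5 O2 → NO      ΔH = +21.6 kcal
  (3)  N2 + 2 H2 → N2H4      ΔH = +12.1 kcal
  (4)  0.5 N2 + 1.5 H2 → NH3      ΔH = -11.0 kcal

ΔH = -66.9 kcal

(1) as written (NH4NO3 already on the product side): -87.4 kcal
(2) as written (NO already on the product side): +21.6 kcal
(3) reversed (reverse to put N2H4 on the reactant side): -12.1 kcal
(4) reversed (NH3 must end up as a reactant): +11.0 kcal
ΔH = (-87.4) + (+21.6) + (-12.1) + (+11.0) = -66.9 kcal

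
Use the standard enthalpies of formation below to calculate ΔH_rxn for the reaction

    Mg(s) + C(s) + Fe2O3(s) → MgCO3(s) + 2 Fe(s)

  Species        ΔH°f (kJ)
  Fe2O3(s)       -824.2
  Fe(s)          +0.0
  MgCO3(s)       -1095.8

Products: 1·(-1095.8) + 2·(+0.0) = -1095.8
Reactants: 1·(+0.0) + 1·(+0.0) + 1·(-824.2) = -824.2
ΔH_rxn = (-1095.8) − (-824.2) = -271.6 kJ

ΔH_rxn = -271.6 kJ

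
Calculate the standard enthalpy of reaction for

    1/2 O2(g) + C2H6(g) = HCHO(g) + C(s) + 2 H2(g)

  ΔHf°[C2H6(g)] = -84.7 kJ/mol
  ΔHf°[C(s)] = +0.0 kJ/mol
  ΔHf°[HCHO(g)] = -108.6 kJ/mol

Products: 1·(-108.6) + 1·(+0.0) + 2·(+0.0) = -108.6
Reactants: 1/2·(+0.0) + 1·(-84.7) = -84.7
ΔH° = (-108.6) − (-84.7) = -23.9 kJ/mol

ΔH° = -23.9 kJ/mol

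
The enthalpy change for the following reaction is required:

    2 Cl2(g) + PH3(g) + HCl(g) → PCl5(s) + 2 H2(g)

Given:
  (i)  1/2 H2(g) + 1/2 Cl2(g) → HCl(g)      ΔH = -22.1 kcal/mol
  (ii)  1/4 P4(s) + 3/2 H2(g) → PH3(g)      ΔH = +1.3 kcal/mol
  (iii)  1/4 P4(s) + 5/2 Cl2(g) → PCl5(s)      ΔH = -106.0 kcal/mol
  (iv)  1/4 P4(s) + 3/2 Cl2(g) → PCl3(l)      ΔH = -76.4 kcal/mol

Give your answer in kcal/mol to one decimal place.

ΔH = -85.2 kcal/mol

(i) reversed: +22.1 kcal/mol
(ii) reversed: -1.3 kcal/mol
(iii) as written: -106.0 kcal/mol
(iv): not needed.
ΔH = (+22.1) + (-1.3) + (-106.0) = -85.2 kcal/mol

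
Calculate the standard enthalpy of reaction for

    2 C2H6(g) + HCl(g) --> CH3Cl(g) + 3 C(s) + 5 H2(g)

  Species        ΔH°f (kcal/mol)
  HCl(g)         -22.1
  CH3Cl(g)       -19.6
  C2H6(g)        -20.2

ΔH°rxn = 42.9 kcal/mol

Products: 1·(-19.6) + 3·(+0.0) + 5·(+0.0) = -19.6
Reactants: 2·(-20.2) + 1·(-22.1) = -62.5
ΔH°rxn = (-19.6) − (-62.5) = 42.9 kcal/mol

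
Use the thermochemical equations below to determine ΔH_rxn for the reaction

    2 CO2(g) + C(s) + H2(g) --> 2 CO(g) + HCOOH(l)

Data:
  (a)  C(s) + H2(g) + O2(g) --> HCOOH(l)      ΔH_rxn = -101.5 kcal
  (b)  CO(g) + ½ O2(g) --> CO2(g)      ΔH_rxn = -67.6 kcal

(a) as written: -101.5 kcal
(b) reversed and × 2: (-2)·(-67.6) = +135.2 kcal
Summing the manipulated equations, ΔH_rxn = (1)·(-101.5) + (-2)·(-67.6) = 33.7 kcal

ΔH_rxn = 33.7 kcal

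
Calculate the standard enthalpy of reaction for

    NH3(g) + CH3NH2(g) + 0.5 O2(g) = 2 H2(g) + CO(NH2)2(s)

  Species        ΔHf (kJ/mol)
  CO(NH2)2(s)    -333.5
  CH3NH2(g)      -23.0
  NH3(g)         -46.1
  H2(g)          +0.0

Products: 2·(+0.0) + 1·(-333.5) = -333.5
Reactants: 1·(-46.1) + 1·(-23.0) + 1/2·(+0.0) = -69.1
ΔH° = (-333.5) − (-69.1) = -264.4 kJ/mol

ΔH° = -264.4 kJ/mol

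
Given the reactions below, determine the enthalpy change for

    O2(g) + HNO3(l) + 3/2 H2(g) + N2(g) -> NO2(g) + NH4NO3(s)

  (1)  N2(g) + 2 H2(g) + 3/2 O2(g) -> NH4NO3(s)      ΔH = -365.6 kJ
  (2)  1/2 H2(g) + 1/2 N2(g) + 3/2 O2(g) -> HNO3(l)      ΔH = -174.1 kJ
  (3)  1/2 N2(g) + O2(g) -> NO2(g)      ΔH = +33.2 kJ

ΔH = -158.3 kJ

(1) as written: -365.6 kJ
(2) reversed: +174.1 kJ
(3) as written: +33.2 kJ
ΔH = (1)·(-365.6) + (-1)·(-174.1) + (1)·(+33.2) = -158.3 kJ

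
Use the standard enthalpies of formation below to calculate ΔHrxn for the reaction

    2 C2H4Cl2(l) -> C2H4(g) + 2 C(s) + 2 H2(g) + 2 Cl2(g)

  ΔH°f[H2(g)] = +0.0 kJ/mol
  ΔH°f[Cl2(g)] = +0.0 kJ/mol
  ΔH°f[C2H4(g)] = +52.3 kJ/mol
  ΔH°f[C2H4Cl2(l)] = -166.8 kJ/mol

Products: 1·(+52.3) + 2·(+0.0) + 2·(+0.0) + 2·(+0.0) = +52.3
Reactants: 2·(-166.8) = -333.6
ΔHrxn = (+52.3) − (-333.6) = 385.9 kJ/mol

ΔHrxn = 385.9 kJ/mol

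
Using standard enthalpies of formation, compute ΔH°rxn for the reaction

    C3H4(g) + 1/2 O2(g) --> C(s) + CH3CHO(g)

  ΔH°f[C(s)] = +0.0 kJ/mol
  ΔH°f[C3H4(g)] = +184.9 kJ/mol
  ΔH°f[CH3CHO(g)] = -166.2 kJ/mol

ΔH°rxn = Σ nΔHf°(products) − Σ nΔHf°(reactants).
Products: 1·(+0.0) + 1·(-166.2) = -166.2
Reactants: 1·(+184.9) + 1/2·(+0.0) = +184.9
ΔH°rxn = (-166.2) − (+184.9) = -351.1 kJ/mol

ΔH°rxn = -351.1 kJ/mol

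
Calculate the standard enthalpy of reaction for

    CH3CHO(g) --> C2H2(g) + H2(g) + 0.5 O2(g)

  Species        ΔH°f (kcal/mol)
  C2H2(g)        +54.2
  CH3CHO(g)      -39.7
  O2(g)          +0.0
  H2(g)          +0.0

ΔH_rxn = 93.9 kcal/mol

Products: 1·(+54.2) + 1·(+0.0) + 1/2·(+0.0) = +54.2
Reactants: 1·(-39.7) = -39.7
ΔH_rxn = (+54.2) − (-39.7) = 93.9 kcal/mol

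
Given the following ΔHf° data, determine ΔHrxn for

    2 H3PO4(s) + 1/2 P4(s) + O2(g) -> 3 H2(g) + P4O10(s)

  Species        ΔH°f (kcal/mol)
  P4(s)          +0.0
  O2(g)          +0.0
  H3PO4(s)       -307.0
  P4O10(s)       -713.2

ΔH°rxn = Σ nΔHf°(products) − Σ nΔHf°(reactants).
Products: 3·(+0.0) + 1·(-713.2) = -713.2
Reactants: 2·(-307.0) + 1/2·(+0.0) + 1·(+0.0) = -614.0
ΔHrxn = (-713.2) − (-614.0) = -99.2 kcal/mol

ΔHrxn = -99.2 kcal/mol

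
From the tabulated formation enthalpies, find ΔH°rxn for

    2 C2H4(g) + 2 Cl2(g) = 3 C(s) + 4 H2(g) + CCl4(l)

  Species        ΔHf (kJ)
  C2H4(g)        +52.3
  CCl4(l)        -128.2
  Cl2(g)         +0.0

Products: 3·(+0.0) + 4·(+0.0) + 1·(-128.2) = -128.2
Reactants: 2·(+52.3) + 2·(+0.0) = +104.6
ΔH°rxn = (-128.2) − (+104.6) = -232.8 kJ

ΔH°rxn = -232.8 kJ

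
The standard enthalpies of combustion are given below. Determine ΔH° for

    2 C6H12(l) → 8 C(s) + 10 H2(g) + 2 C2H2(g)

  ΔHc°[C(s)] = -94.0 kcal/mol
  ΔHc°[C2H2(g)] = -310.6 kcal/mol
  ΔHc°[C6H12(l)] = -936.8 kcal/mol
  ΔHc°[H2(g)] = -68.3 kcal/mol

ΔH° = 182.6 kcal/mol

Using ΔH = Σ nΔHc°(reactants) − Σ nΔHc°(products):
= [2·(-936.8)] − [8·(-94.0) + 10·(-68.3) + 2·(-310.6)]
= 182.6 kcal/mol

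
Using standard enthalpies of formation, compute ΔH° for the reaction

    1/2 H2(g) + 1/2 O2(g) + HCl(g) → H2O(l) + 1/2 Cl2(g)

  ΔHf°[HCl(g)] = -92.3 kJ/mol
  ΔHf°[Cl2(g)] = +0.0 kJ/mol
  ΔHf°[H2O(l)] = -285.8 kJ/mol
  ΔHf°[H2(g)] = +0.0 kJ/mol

ΔH° = -193.5 kJ/mol

ΔH°rxn = Σ nΔHf°(products) − Σ nΔHf°(reactants).
Products: 1·(-285.8) + 1/2·(+0.0) = -285.8
Reactants: 1/2·(+0.0) + 1/2·(+0.0) + 1·(-92.3) = -92.3
ΔH° = (-285.8) − (-92.3) = -193.5 kJ/mol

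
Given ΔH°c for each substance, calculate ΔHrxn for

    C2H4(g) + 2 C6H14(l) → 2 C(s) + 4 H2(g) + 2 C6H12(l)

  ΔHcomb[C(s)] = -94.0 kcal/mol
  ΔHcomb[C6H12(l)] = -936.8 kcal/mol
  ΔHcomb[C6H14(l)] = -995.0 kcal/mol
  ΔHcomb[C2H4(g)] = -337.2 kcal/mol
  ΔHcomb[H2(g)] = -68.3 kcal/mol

ΔHrxn = 7.6 kcal/mol

Using ΔH = Σ nΔHc°(reactants) − Σ nΔHc°(products):
= [1·(-337.2) + 2·(-995.0)] − [2·(-94.0) + 4·(-68.3) + 2·(-936.8)]
= 7.6 kcal/mol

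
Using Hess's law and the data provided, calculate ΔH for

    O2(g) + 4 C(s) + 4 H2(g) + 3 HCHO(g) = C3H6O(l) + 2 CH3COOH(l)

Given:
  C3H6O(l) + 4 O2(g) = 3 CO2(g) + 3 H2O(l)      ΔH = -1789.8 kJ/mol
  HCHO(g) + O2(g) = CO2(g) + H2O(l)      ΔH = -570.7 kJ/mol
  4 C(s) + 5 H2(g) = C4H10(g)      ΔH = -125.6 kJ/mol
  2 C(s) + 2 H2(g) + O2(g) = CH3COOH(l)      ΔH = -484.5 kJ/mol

equation 1 reversed: +1789.8 kJ/mol
equation 2 × 3: (3)·(-570.7) = -1712.1 kJ/mol
equation 3: not needed.
equation 4 × 2: (2)·(-484.5) = -969.0 kJ/mol
Summing the manipulated equations, ΔH = (+1789.8) + (-1712.1) + (-969.0) = -891.3 kJ/mol

ΔH = -891.3 kJ/mol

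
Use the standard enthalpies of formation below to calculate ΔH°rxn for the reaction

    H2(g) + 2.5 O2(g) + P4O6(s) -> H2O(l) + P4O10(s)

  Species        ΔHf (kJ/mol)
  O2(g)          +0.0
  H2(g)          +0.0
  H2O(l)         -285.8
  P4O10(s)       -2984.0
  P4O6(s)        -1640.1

ΔH°rxn = -1629.7 kJ/mol

ΔH°rxn = Σ nΔHf°(products) − Σ nΔHf°(reactants).
Products: 1·(-285.8) + 1·(-2984.0) = -3269.8
Reactants: 1·(+0.0) + 5/2·(+0.0) + 1·(-1640.1) = -1640.1
ΔH°rxn = (-3269.8) − (-1640.1) = -1629.7 kJ/mol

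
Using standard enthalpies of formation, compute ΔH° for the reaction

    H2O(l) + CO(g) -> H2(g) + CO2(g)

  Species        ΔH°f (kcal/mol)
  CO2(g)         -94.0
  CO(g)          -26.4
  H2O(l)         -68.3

Products: 1·(+0.0) + 1·(-94.0) = -94.0
Reactants: 1·(-68.3) + 1·(-26.4) = -94.7
ΔH° = (-94.0) − (-94.7) = 0.7 kcal/mol

ΔH° = 0.7 kcal/mol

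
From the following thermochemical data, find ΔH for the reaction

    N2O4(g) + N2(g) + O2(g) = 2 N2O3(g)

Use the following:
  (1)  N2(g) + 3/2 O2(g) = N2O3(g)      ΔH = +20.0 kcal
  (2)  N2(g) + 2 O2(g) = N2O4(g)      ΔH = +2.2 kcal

ΔH = 37.8 kcal

(1) × 2 (×2 to match 2 N2O3(g) in the target): (2)·(+20.0) = +40.0 kcal
(2) reversed (N2O4(g) must end up as a reactant): -2.2 kcal
Since enthalpy is a state function, ΔH = (2)·(+20.0) + (-1)·(+2.2) = 37.8 kcal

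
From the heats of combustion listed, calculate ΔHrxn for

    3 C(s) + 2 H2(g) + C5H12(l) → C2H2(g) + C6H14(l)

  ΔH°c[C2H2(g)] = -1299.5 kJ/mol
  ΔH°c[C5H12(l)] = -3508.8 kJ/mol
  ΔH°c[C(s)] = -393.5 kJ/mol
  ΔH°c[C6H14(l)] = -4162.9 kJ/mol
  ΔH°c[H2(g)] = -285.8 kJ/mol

With combustion enthalpies, reactants minus products:
= [3·(-393.5) + 2·(-285.8) + 1·(-3508.8)] − [1·(-1299.5) + 1·(-4162.9)]
= 201.5 kJ/mol

ΔHrxn = 201.5 kJ/mol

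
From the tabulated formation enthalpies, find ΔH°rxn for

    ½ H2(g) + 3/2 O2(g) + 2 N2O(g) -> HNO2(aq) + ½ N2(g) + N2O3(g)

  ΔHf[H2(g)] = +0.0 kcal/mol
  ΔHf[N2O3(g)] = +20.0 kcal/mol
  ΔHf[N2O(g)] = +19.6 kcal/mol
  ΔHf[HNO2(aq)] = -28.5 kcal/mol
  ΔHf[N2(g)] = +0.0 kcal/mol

ΔH°rxn = -47.7 kcal/mol

Products: 1·(-28.5) + 1/2·(+0.0) + 1·(+20.0) = -8.5
Reactants: 1/2·(+0.0) + 3/2·(+0.0) + 2·(+19.6) = +39.2
ΔH°rxn = (-8.5) − (+39.2) = -47.7 kcal/mol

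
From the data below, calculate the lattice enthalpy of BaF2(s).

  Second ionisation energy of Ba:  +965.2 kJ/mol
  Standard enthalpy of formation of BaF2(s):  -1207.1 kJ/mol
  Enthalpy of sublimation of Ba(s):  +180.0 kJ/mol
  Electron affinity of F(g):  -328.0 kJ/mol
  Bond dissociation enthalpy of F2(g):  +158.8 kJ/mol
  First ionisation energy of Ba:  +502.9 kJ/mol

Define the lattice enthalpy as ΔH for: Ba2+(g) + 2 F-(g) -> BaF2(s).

U = -2358.0 kJ/mol

ΔHf° = 1·ΔHsub + 1·(ΣIE) + 1·D(F2) + 2·EA + U
-1207.1 = 1·(+180.0) + 1·(+1468.1) + 1·(+158.8) + 2·(-328.0) + U
U = -1207.1 − (+1150.9) = -2358.0 kJ/mol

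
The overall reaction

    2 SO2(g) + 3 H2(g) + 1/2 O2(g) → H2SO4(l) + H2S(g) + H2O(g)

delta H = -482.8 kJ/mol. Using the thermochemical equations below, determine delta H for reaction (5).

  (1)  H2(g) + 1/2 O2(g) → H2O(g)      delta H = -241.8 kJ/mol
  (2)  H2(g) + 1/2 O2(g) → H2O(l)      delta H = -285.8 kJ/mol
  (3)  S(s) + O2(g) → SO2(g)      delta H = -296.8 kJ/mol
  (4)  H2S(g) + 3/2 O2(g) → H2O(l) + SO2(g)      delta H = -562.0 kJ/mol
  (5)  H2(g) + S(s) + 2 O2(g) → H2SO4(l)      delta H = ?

(1) as written (H2O(g) already on the product side): -241.8 kJ/mol
(2) as written: -285.8 kJ/mol
(3) reversed: +296.8 kJ/mol
(4) reversed (H2S(g) must end up as a product): +562.0 kJ/mol
(5) as written (H2SO4(l) already on the product side): contributes x
-482.8 = (-241.8) + (-285.8) + (+296.8) + (+562.0) + x
x = (-482.8 − (+331.2)) / (1) = -814.0 kJ/mol

delta H = -814.0 kJ/mol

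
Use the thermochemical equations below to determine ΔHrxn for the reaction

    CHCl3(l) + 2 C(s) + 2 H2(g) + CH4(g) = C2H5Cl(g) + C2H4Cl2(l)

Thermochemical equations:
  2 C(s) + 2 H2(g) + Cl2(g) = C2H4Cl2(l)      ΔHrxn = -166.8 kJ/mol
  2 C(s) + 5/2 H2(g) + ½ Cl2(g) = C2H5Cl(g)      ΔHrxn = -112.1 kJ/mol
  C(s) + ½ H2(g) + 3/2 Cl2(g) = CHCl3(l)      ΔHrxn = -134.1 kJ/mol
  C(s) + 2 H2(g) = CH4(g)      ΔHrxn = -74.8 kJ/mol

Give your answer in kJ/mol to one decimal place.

equation 1 as written (C2H4Cl2(l) already on the product side): -166.8 kJ/mol
equation 2 as written (C2H5Cl(g) already on the product side): -112.1 kJ/mol
equation 3 reversed (CHCl3(l) must end up as a reactant): +134.1 kJ/mol
equation 4 reversed (CH4(g) must end up as a reactant): +74.8 kJ/mol
Summing the manipulated equations, ΔHrxn = (1)·(-166.8) + (1)·(-112.1) + (-1)·(-134.1) + (-1)·(-74.8) = -70.0 kJ/mol

ΔHrxn = -70.0 kJ/mol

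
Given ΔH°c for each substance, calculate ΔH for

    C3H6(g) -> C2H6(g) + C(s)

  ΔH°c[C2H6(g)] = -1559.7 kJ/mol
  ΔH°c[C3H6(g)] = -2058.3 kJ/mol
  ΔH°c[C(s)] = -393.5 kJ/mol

With combustion enthalpies, reactants minus products:
= [1·(-2058.3)] − [1·(-1559.7) + 1·(-393.5)]
= -105.1 kJ/mol

ΔH = -105.1 kJ/mol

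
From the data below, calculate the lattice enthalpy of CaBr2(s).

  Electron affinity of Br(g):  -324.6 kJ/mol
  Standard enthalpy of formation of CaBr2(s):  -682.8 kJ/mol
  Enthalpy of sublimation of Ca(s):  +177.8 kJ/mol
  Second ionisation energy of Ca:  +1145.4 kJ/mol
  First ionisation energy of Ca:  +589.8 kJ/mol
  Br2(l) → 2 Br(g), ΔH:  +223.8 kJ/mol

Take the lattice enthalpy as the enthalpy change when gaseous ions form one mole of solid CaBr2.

U = -2170.4 kJ/mol

ΔHf° = 1·ΔHsub + 1·(ΣIE) + 1·D(Br2) + 2·EA + U
-682.8 = 1·(+177.8) + 1·(+1735.2) + 1·(+223.8) + 2·(-324.6) + U
U = -682.8 − (+1487.6) = -2170.4 kJ/mol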